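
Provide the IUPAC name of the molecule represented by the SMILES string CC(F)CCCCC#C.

7-fluorooct-1-yne

Counting along the main chain through the multiple bond gives 8 carbons: the parent is octane.
A C≡C triple bond in the chain gives the infix -yne-.
Choose the numbering such that numbering from this end puts the triple bond at C-1 rather than C-7.
That gives the triple bond between C-1 and C-2; a fluoro group at C-7.
Assembling the pieces gives 7-fluorooct-1-yne.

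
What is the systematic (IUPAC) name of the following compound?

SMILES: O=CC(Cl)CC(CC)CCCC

Counting along the main chain through the –CHO group gives 8 carbons: the parent is octane.
An aldehyde (terminal –CHO) is the principal characteristic group, giving the suffix -al.
The numbering direction is chosen so that the aldehyde carbon is C-1 by definition.
With this numbering: a chloro group at C-2; an ethyl group at C-4.
The substituents are ordered alphabetically, ignoring any di-/tri- multipliers.
Assembling the pieces gives 2-chloro-4-ethyloctanal.

2-chloro-4-ethyloctanal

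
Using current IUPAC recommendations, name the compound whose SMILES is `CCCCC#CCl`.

The longest chain bearing the multiple bond is 6 carbons long (hexane).
There is one C≡C triple bond, indicated by the ending -yne.
The numbering direction is chosen so that numbering from this end puts the triple bond at C-1 rather than C-5.
With this numbering: the triple bond between C-1 and C-2; a chloro group at C-1.
The name is 1-chlorohex-1-yne.

1-chlorohex-1-yne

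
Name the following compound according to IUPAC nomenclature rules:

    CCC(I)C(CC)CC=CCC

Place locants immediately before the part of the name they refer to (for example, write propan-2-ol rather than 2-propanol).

6-ethyl-7-iodonon-3-ene

The longest carbon chain that includes the multiple bond has 9 carbons, so the parent hydride is nonane.
A C=C double bond in the chain gives the infix -ene-.
Choose the numbering such that numbering from this end puts the double bond at C-3 rather than C-6.
With this numbering: the double bond between C-3 and C-4; an ethyl group at C-6; an iodo group at C-7.
The substituents are ordered alphabetically, ignoring any di-/tri- multipliers.
Assembling the pieces gives 6-ethyl-7-iodonon-3-ene.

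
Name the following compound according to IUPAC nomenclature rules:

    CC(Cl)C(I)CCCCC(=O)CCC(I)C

11-chloro-2,10-diiodododecan-5-one

Counting along the main chain through the carbonyl gives 12 carbons: the parent is dodecane.
The highest-priority functional group is a ketone (C=O on an internal carbon), so the name ends in -one.
Number the chain so that numbering from this end puts the carbonyl group at C-5 rather than C-8.
That gives the carbonyl at C-5; a chloro group at C-11; iodo groups at C-2 and C-10.
The substituents are ordered alphabetically, ignoring any di-/tri- multipliers.
Assembling the pieces gives 11-chloro-2,10-diiodododecan-5-one.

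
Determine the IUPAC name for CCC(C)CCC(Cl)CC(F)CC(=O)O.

The longest carbon chain that includes the –COOH group has 10 carbons, so the parent hydride is decane.
A carboxylic acid (terminal –COOH) is the principal characteristic group, giving the suffix -oic acid.
Number the chain so that the carboxylic acid carbon is C-1 by definition.
That gives a chloro group at C-5; a fluoro group at C-3; a methyl group at C-8.
Prefixes are listed alphabetically: chloro, fluoro, methyl.
The name is 5-chloro-3-fluoro-8-methyldecanoic acid.

5-chloro-3-fluoro-8-methyldecanoic acid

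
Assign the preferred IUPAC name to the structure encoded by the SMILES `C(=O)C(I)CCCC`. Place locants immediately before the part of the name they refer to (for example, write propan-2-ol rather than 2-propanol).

2-iodohexanal

The longest chain bearing the –CHO group is 6 carbons long (hexane).
The highest-priority functional group is an aldehyde (terminal –CHO), so the name ends in -al.
Number the chain so that the aldehyde carbon is C-1 by definition.
With this numbering: an iodo group at C-2.
Assembling the pieces gives 2-iodohexanal.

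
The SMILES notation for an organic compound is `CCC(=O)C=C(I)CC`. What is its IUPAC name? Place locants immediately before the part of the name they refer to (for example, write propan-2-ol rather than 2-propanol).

5-iodohept-4-en-3-one

The longest carbon chain that includes the carbonyl and the multiple bond has 7 carbons, so the parent hydride is heptane.
A ketone (C=O on an internal carbon) is the principal characteristic group, giving the suffix -one.
There is one C=C double bond, indicated by the ending -ene.
Choose the numbering such that numbering from this end puts the carbonyl group at C-3 rather than C-5.
With this numbering: the carbonyl at C-3; the double bond between C-4 and C-5; an iodo group at C-5.
Assembling the pieces gives 5-iodohept-4-en-3-one.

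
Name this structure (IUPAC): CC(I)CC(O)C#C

The longest carbon chain that includes the –OH group and the multiple bond has 6 carbons, so the parent hydride is hexane.
The principal characteristic group is an alcohol (–OH), named with the suffix -ol.
A C≡C triple bond in the chain gives the infix -yne-.
Choose the numbering such that numbering from this end puts the hydroxyl group at C-3 rather than C-4.
With this numbering: the hydroxyl at C-3; the triple bond between C-1 and C-2; an iodo group at C-5.
Putting it together: 5-iodohex-1-yn-3-ol.

5-iodohex-1-yn-3-ol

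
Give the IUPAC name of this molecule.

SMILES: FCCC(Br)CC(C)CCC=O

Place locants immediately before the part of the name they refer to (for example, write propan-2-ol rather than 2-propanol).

6-bromo-8-fluoro-4-methyloctanal

The longest carbon chain that includes the –CHO group has 8 carbons, so the parent hydride is octane.
The highest-priority functional group is an aldehyde (terminal –CHO), so the name ends in -al.
Choose the numbering such that the aldehyde carbon is C-1 by definition.
This places a bromo group at C-6; a fluoro group at C-8; a methyl group at C-4.
Prefixes are listed alphabetically: bromo, fluoro, methyl.
Putting it together: 6-bromo-8-fluoro-4-methyloctanal.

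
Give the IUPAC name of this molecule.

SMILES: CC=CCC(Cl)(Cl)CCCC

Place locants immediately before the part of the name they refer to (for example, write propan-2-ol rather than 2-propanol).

5,5-dichloronon-2-ene

Counting along the main chain through the multiple bond gives 9 carbons: the parent is nonane.
There is one C=C double bond, indicated by the ending -ene.
Choose the numbering such that numbering from this end puts the double bond at C-2 rather than C-7.
With this numbering: the double bond between C-2 and C-3; two chloro groups at C-5.
The name is 5,5-dichloronon-2-ene.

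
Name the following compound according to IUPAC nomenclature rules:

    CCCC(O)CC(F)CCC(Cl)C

9-chloro-6-fluorodecan-4-ol

The longest carbon chain that includes the –OH group has 10 carbons, so the parent hydride is decane.
The principal characteristic group is an alcohol (–OH), named with the suffix -ol.
Number the chain so that numbering from this end puts the hydroxyl group at C-4 rather than C-7.
That gives the hydroxyl at C-4; a chloro group at C-9; a fluoro group at C-6.
Prefixes are listed alphabetically: chloro, fluoro.
Putting it together: 9-chloro-6-fluorodecan-4-ol.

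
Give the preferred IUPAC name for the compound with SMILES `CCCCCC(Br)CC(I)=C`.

The longest chain bearing the multiple bond is 9 carbons long (nonane).
A C=C double bond in the chain gives the infix -ene-.
Choose the numbering such that numbering from this end puts the double bond at C-1 rather than C-8.
With this numbering: the double bond between C-1 and C-2; a bromo group at C-4; an iodo group at C-2.
Substituent prefixes are cited in alphabetical order (multiplying prefixes like di-/tri- are ignored for ordering).
Assembling the pieces gives 4-bromo-2-iodonon-1-ene.

4-bromo-2-iodonon-1-ene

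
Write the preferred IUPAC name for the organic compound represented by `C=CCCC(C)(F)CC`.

5-fluoro-5-methylhept-1-ene

The longest chain bearing the multiple bond is 7 carbons long (heptane).
The chain contains a C=C double bond, so the unsaturation ending is -ene.
The numbering direction is chosen so that numbering from this end puts the double bond at C-1 rather than C-6.
That gives the double bond between C-1 and C-2; a fluoro group at C-5; a methyl group at C-5.
Prefixes are listed alphabetically: fluoro, methyl.
Assembling the pieces gives 5-fluoro-5-methylhept-1-ene.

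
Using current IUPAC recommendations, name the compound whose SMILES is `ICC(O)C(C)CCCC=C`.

The longest carbon chain that includes the –OH group and the multiple bond has 8 carbons, so the parent hydride is octane.
An alcohol (–OH) is the principal characteristic group, giving the suffix -ol.
There is one C=C double bond, indicated by the ending -ene.
Number the chain so that numbering from this end puts the hydroxyl group at C-2 rather than C-7.
With this numbering: the hydroxyl at C-2; the double bond between C-7 and C-8; an iodo group at C-1; a methyl group at C-3.
Substituent prefixes are cited in alphabetical order (multiplying prefixes like di-/tri- are ignored for ordering).
Assembling the pieces gives 1-iodo-3-methyloct-7-en-2-ol.

1-iodo-3-methyloct-7-en-2-ol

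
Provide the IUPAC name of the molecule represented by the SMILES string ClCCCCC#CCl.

The longest carbon chain that includes the multiple bond has 6 carbons, so the parent hydride is hexane.
The chain contains a C≡C triple bond, so the unsaturation ending is -yne.
Number the chain so that numbering from this end puts the triple bond at C-1 rather than C-5.
This places the triple bond between C-1 and C-2; chloro groups at C-1 and C-6.
Putting it together: 1,6-dichlorohex-1-yne.

1,6-dichlorohex-1-yne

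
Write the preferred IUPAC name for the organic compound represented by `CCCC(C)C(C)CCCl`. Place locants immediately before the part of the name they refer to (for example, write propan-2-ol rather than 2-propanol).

1-chloro-3,4-dimethylheptane

The longest carbon chain is 7 atoms: the parent is heptane.
Number the chain so that the substituent locant set {1,3,4} is lower than {4,5,7} at the first point of difference.
With this numbering: a chloro group at C-1; methyl groups at C-3 and C-4.
Prefixes are listed alphabetically: chloro, methyl.
The name is 1-chloro-3,4-dimethylheptane.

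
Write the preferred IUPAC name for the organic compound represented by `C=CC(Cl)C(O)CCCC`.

3-chlorooct-1-en-4-ol

The longest chain bearing the –OH group and the multiple bond is 8 carbons long (octane).
The highest-priority functional group is an alcohol (–OH), so the name ends in -ol.
The chain contains a C=C double bond, so the unsaturation ending is -ene.
The numbering direction is chosen so that numbering from this end puts the hydroxyl group at C-4 rather than C-5.
This places the hydroxyl at C-4; the double bond between C-1 and C-2; a chloro group at C-3.
The name is 3-chlorooct-1-en-4-ol.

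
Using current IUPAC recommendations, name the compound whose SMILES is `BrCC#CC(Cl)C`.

The longest chain bearing the multiple bond is 5 carbons long (pentane).
The chain contains a C≡C triple bond, so the unsaturation ending is -yne.
The numbering direction is chosen so that numbering from this end puts the triple bond at C-2 rather than C-3.
That gives the triple bond between C-2 and C-3; a bromo group at C-1; a chloro group at C-4.
Prefixes are listed alphabetically: bromo, chloro.
Putting it together: 1-bromo-4-chloropent-2-yne.

1-bromo-4-chloropent-2-yne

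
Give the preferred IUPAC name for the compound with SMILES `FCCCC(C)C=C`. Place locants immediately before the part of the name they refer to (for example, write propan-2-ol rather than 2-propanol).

The longest carbon chain that includes the multiple bond has 6 carbons, so the parent hydride is hexane.
There is one C=C double bond, indicated by the ending -ene.
The numbering direction is chosen so that numbering from this end puts the double bond at C-1 rather than C-5.
That gives the double bond between C-1 and C-2; a fluoro group at C-6; a methyl group at C-3.
Prefixes are listed alphabetically: fluoro, methyl.
The name is 6-fluoro-3-methylhex-1-ene.

6-fluoro-3-methylhex-1-ene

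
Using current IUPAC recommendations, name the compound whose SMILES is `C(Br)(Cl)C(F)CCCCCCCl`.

1-bromo-1,8-dichloro-2-fluorooctane

The parent chain contains 8 carbons (octane).
The numbering direction is chosen so that the substituent locant set {1,1,2,8} is lower than {1,7,8,8} at the first point of difference.
That gives a bromo group at C-1; chloro groups at C-1 and C-8; a fluoro group at C-2.
The substituents are ordered alphabetically, ignoring any di-/tri- multipliers.
The name is 1-bromo-1,8-dichloro-2-fluorooctane.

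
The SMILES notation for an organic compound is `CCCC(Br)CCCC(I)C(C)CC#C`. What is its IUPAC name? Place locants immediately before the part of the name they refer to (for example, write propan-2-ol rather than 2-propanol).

The longest chain bearing the multiple bond is 12 carbons long (dodecane).
The chain contains a C≡C triple bond, so the unsaturation ending is -yne.
Choose the numbering such that numbering from this end puts the triple bond at C-1 rather than C-11.
That gives the triple bond between C-1 and C-2; a bromo group at C-9; an iodo group at C-5; a methyl group at C-4.
Prefixes are listed alphabetically: bromo, iodo, methyl.
Putting it together: 9-bromo-5-iodo-4-methyldodec-1-yne.

9-bromo-5-iodo-4-methyldodec-1-yne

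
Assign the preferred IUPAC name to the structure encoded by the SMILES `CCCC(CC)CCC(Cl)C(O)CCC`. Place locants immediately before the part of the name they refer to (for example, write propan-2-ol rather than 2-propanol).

The longest carbon chain that includes the –OH group has 11 carbons, so the parent hydride is undecane.
The highest-priority functional group is an alcohol (–OH), so the name ends in -ol.
Choose the numbering such that numbering from this end puts the hydroxyl group at C-4 rather than C-8.
This places the hydroxyl at C-4; a chloro group at C-5; an ethyl group at C-8.
Substituent prefixes are cited in alphabetical order (multiplying prefixes like di-/tri- are ignored for ordering).
Putting it together: 5-chloro-8-ethylundecan-4-ol.

5-chloro-8-ethylundecan-4-ol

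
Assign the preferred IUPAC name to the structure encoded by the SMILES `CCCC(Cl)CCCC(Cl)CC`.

3,7-dichlorodecane

The longest carbon chain is 10 atoms: the parent is decane.
The numbering direction is chosen so that the substituent locant set {3,7} is lower than {4,8} at the first point of difference.
This places chloro groups at C-3 and C-7.
Putting it together: 3,7-dichlorodecane.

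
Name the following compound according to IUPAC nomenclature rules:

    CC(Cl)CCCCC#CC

The longest chain bearing the multiple bond is 9 carbons long (nonane).
There is one C≡C triple bond, indicated by the ending -yne.
Number the chain so that numbering from this end puts the triple bond at C-2 rather than C-7.
With this numbering: the triple bond between C-2 and C-3; a chloro group at C-8.
The name is 8-chloronon-2-yne.

8-chloronon-2-yne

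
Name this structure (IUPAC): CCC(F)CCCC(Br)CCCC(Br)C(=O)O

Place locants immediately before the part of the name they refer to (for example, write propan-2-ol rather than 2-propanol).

Counting along the main chain through the –COOH group gives 12 carbons: the parent is dodecane.
A carboxylic acid (terminal –COOH) is the principal characteristic group, giving the suffix -oic acid.
Choose the numbering such that the carboxylic acid carbon is C-1 by definition.
With this numbering: bromo groups at C-2 and C-6; a fluoro group at C-10.
Prefixes are listed alphabetically: bromo, fluoro.
Putting it together: 2,6-dibromo-10-fluorododecanoic acid.

2,6-dibromo-10-fluorododecanoic acid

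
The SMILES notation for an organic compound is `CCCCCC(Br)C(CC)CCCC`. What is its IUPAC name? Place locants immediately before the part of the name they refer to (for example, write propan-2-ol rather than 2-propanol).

6-bromo-5-ethylundecane

The longest carbon chain is 11 atoms: the parent is undecane.
Choose the numbering such that the substituent locant set {5,6} is lower than {6,7} at the first point of difference.
That gives a bromo group at C-6; an ethyl group at C-5.
Substituent prefixes are cited in alphabetical order (multiplying prefixes like di-/tri- are ignored for ordering).
The name is 6-bromo-5-ethylundecane.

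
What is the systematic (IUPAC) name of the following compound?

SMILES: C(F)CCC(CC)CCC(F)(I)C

4-ethyl-1,7-difluoro-7-iodooctane

The parent chain contains 8 carbons (octane).
Choose the numbering such that the substituent locant set {1,4,7,7} is lower than {2,2,5,8} at the first point of difference.
This places an ethyl group at C-4; fluoro groups at C-1 and C-7; an iodo group at C-7.
Substituent prefixes are cited in alphabetical order (multiplying prefixes like di-/tri- are ignored for ordering).
The name is 4-ethyl-1,7-difluoro-7-iodooctane.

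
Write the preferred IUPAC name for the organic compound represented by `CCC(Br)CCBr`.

1,3-dibromopentane

The parent chain contains 5 carbons (pentane).
Number the chain so that the substituent locant set {1,3} is lower than {3,5} at the first point of difference.
This places bromo groups at C-1 and C-3.
Assembling the pieces gives 1,3-dibromopentane.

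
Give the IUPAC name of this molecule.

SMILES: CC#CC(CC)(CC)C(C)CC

The longest carbon chain that includes the multiple bond has 7 carbons, so the parent hydride is heptane.
The chain contains a C≡C triple bond, so the unsaturation ending is -yne.
Choose the numbering such that numbering from this end puts the triple bond at C-2 rather than C-5.
This places the triple bond between C-2 and C-3; two ethyl groups at C-4; a methyl group at C-5.
Prefixes are listed alphabetically: ethyl, methyl.
Putting it together: 4,4-diethyl-5-methylhept-2-yne.

4,4-diethyl-5-methylhept-2-yne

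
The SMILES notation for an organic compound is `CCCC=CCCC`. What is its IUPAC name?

oct-4-ene

The longest chain bearing the multiple bond is 8 carbons long (octane).
There is one C=C double bond, indicated by the ending -ene.
The molecule is symmetric, so either numbering direction gives the same locants.
That gives the double bond between C-4 and C-5.
Assembling the pieces gives oct-4-ene.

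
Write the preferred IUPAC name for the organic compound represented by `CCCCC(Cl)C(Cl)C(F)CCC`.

5,6-dichloro-4-fluorodecane

The longest carbon chain is 10 atoms: the parent is decane.
The numbering direction is chosen so that the substituent locant set {4,5,6} is lower than {5,6,7} at the first point of difference.
With this numbering: chloro groups at C-5 and C-6; a fluoro group at C-4.
Prefixes are listed alphabetically: chloro, fluoro.
Assembling the pieces gives 5,6-dichloro-4-fluorodecane.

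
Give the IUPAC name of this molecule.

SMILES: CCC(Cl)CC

3-chloropentane

The longest continuous carbon chain has 5 atoms, so the parent hydride is pentane.
Numbering from either end gives identical locants here.
With this numbering: a chloro group at C-3.
Putting it together: 3-chloropentane.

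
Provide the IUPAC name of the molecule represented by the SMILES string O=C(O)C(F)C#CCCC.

The longest carbon chain that includes the –COOH group and the multiple bond has 7 carbons, so the parent hydride is heptane.
A carboxylic acid (terminal –COOH) is the principal characteristic group, giving the suffix -oic acid.
The chain contains a C≡C triple bond, so the unsaturation ending is -yne.
The numbering direction is chosen so that the carboxylic acid carbon is C-1 by definition.
This places the triple bond between C-3 and C-4; a fluoro group at C-2.
The name is 2-fluorohept-3-ynoic acid.

2-fluorohept-3-ynoic acid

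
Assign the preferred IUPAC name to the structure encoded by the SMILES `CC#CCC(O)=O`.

pent-3-ynoic acid

The longest carbon chain that includes the –COOH group and the multiple bond has 5 carbons, so the parent hydride is pentane.
A carboxylic acid (terminal –COOH) is the principal characteristic group, giving the suffix -oic acid.
There is one C≡C triple bond, indicated by the ending -yne.
Number the chain so that the carboxylic acid carbon is C-1 by definition.
That gives the triple bond between C-3 and C-4.
Assembling the pieces gives pent-3-ynoic acid.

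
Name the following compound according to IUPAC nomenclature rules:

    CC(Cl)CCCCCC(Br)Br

The longest carbon chain is 8 atoms: the parent is octane.
Number the chain so that the substituent locant set {1,1,7} is lower than {2,8,8} at the first point of difference.
That gives two bromo groups at C-1; a chloro group at C-7.
The substituents are ordered alphabetically, ignoring any di-/tri- multipliers.
The name is 1,1-dibromo-7-chlorooctane.

1,1-dibromo-7-chlorooctane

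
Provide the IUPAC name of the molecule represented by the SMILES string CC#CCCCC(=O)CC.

non-7-yn-3-one

Counting along the main chain through the carbonyl and the multiple bond gives 9 carbons: the parent is nonane.
A ketone (C=O on an internal carbon) is the principal characteristic group, giving the suffix -one.
The chain contains a C≡C triple bond, so the unsaturation ending is -yne.
The numbering direction is chosen so that numbering from this end puts the carbonyl group at C-3 rather than C-7.
This places the carbonyl at C-3; the triple bond between C-7 and C-8.
Assembling the pieces gives non-7-yn-3-one.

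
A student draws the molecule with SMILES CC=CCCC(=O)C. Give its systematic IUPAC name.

The longest chain bearing the carbonyl and the multiple bond is 7 carbons long (heptane).
The principal characteristic group is a ketone (C=O on an internal carbon), named with the suffix -one.
There is one C=C double bond, indicated by the ending -ene.
Choose the numbering such that numbering from this end puts the carbonyl group at C-2 rather than C-6.
With this numbering: the carbonyl at C-2; the double bond between C-5 and C-6.
The name is hept-5-en-2-one.

hept-5-en-2-one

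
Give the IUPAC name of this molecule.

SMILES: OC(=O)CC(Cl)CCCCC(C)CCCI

The longest chain bearing the –COOH group is 11 carbons long (undecane).
A carboxylic acid (terminal –COOH) is the principal characteristic group, giving the suffix -oic acid.
Number the chain so that the carboxylic acid carbon is C-1 by definition.
This places a chloro group at C-3; an iodo group at C-11; a methyl group at C-8.
Substituent prefixes are cited in alphabetical order (multiplying prefixes like di-/tri- are ignored for ordering).
Assembling the pieces gives 3-chloro-11-iodo-8-methylundecanoic acid.

3-chloro-11-iodo-8-methylundecanoic acid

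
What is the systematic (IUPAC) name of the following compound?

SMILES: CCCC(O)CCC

heptan-4-ol

The longest chain bearing the –OH group is 7 carbons long (heptane).
An alcohol (–OH) is the principal characteristic group, giving the suffix -ol.
The molecule is symmetric, so either numbering direction gives the same locants.
That gives the hydroxyl at C-4.
Putting it together: heptan-4-ol.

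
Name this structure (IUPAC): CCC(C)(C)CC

3,3-dimethylpentane

The longest carbon chain is 5 atoms: the parent is pentane.
Numbering from either end gives identical locants here.
This places two methyl groups at C-3.
The name is 3,3-dimethylpentane.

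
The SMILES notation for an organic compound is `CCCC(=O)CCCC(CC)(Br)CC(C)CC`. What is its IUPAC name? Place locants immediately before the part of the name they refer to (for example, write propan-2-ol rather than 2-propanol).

8-bromo-8-ethyl-10-methyldodecan-4-one

The longest chain bearing the carbonyl is 12 carbons long (dodecane).
The highest-priority functional group is a ketone (C=O on an internal carbon), so the name ends in -one.
Choose the numbering such that numbering from this end puts the carbonyl group at C-4 rather than C-9.
With this numbering: the carbonyl at C-4; a bromo group at C-8; an ethyl group at C-8; a methyl group at C-10.
Prefixes are listed alphabetically: bromo, ethyl, methyl.
Putting it together: 8-bromo-8-ethyl-10-methyldodecan-4-one.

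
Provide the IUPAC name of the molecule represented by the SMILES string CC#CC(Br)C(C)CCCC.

4-bromo-5-methylnon-2-yne

The longest carbon chain that includes the multiple bond has 9 carbons, so the parent hydride is nonane.
A C≡C triple bond in the chain gives the infix -yne-.
Choose the numbering such that numbering from this end puts the triple bond at C-2 rather than C-7.
That gives the triple bond between C-2 and C-3; a bromo group at C-4; a methyl group at C-5.
The substituents are ordered alphabetically, ignoring any di-/tri- multipliers.
Putting it together: 4-bromo-5-methylnon-2-yne.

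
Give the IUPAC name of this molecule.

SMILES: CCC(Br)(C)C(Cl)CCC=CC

7-bromo-6-chloro-7-methylnon-2-ene

The longest chain bearing the multiple bond is 9 carbons long (nonane).
There is one C=C double bond, indicated by the ending -ene.
The numbering direction is chosen so that numbering from this end puts the double bond at C-2 rather than C-7.
With this numbering: the double bond between C-2 and C-3; a bromo group at C-7; a chloro group at C-6; a methyl group at C-7.
Prefixes are listed alphabetically: bromo, chloro, methyl.
Assembling the pieces gives 7-bromo-6-chloro-7-methylnon-2-ene.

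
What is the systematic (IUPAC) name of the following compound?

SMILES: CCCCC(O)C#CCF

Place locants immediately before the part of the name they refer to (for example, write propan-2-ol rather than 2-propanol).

The longest chain bearing the –OH group and the multiple bond is 8 carbons long (octane).
An alcohol (–OH) is the principal characteristic group, giving the suffix -ol.
There is one C≡C triple bond, indicated by the ending -yne.
The numbering direction is chosen so that numbering from this end puts the hydroxyl group at C-4 rather than C-5.
This places the hydroxyl at C-4; the triple bond between C-2 and C-3; a fluoro group at C-1.
Assembling the pieces gives 1-fluorooct-2-yn-4-ol.

1-fluorooct-2-yn-4-ol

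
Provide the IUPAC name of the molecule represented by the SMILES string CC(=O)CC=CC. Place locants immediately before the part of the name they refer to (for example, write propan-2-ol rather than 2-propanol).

The longest chain bearing the carbonyl and the multiple bond is 6 carbons long (hexane).
The principal characteristic group is a ketone (C=O on an internal carbon), named with the suffix -one.
A C=C double bond in the chain gives the infix -ene-.
The numbering direction is chosen so that numbering from this end puts the carbonyl group at C-2 rather than C-5.
That gives the carbonyl at C-2; the double bond between C-4 and C-5.
Putting it together: hex-4-en-2-one.

hex-4-en-2-one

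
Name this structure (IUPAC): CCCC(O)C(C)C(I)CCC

6-iodo-5-methylnonan-4-ol

Counting along the main chain through the –OH group gives 9 carbons: the parent is nonane.
An alcohol (–OH) is the principal characteristic group, giving the suffix -ol.
Number the chain so that numbering from this end puts the hydroxyl group at C-4 rather than C-6.
With this numbering: the hydroxyl at C-4; an iodo group at C-6; a methyl group at C-5.
Substituent prefixes are cited in alphabetical order (multiplying prefixes like di-/tri- are ignored for ordering).
Assembling the pieces gives 6-iodo-5-methylnonan-4-ol.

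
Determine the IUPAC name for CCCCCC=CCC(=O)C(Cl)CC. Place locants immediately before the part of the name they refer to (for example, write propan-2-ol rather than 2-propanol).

3-chlorododec-6-en-4-one

The longest carbon chain that includes the carbonyl and the multiple bond has 12 carbons, so the parent hydride is dodecane.
The principal characteristic group is a ketone (C=O on an internal carbon), named with the suffix -one.
There is one C=C double bond, indicated by the ending -ene.
Choose the numbering such that numbering from this end puts the carbonyl group at C-4 rather than C-9.
That gives the carbonyl at C-4; the double bond between C-6 and C-7; a chloro group at C-3.
The name is 3-chlorododec-6-en-4-one.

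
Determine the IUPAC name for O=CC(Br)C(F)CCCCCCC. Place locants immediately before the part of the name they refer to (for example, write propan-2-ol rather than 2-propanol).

Counting along the main chain through the –CHO group gives 10 carbons: the parent is decane.
An aldehyde (terminal –CHO) is the principal characteristic group, giving the suffix -al.
Number the chain so that the aldehyde carbon is C-1 by definition.
This places a bromo group at C-2; a fluoro group at C-3.
Prefixes are listed alphabetically: bromo, fluoro.
The name is 2-bromo-3-fluorodecanal.

2-bromo-3-fluorodecanal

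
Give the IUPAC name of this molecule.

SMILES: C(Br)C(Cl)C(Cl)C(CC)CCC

The longest continuous carbon chain has 7 atoms, so the parent hydride is heptane.
The numbering direction is chosen so that the substituent locant set {1,2,3,4} is lower than {4,5,6,7} at the first point of difference.
That gives a bromo group at C-1; chloro groups at C-2 and C-3; an ethyl group at C-4.
Substituent prefixes are cited in alphabetical order (multiplying prefixes like di-/tri- are ignored for ordering).
The name is 1-bromo-2,3-dichloro-4-ethylheptane.

1-bromo-2,3-dichloro-4-ethylheptane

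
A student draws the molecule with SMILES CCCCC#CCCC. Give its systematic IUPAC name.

non-4-yne

The longest chain bearing the multiple bond is 9 carbons long (nonane).
There is one C≡C triple bond, indicated by the ending -yne.
Choose the numbering such that numbering from this end puts the triple bond at C-4 rather than C-5.
That gives the triple bond between C-4 and C-5.
The name is non-4-yne.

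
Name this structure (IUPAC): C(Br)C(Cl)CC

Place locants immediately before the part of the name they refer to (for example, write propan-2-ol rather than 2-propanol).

1-bromo-2-chlorobutane

The longest carbon chain is 4 atoms: the parent is butane.
Choose the numbering such that the substituent locant set {1,2} is lower than {3,4} at the first point of difference.
This places a bromo group at C-1; a chloro group at C-2.
Substituent prefixes are cited in alphabetical order (multiplying prefixes like di-/tri- are ignored for ordering).
Assembling the pieces gives 1-bromo-2-chlorobutane.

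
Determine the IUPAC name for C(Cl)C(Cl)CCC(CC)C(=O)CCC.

8,9-dichloro-5-ethylnonan-4-one

Counting along the main chain through the carbonyl gives 9 carbons: the parent is nonane.
A ketone (C=O on an internal carbon) is the principal characteristic group, giving the suffix -one.
Number the chain so that numbering from this end puts the carbonyl group at C-4 rather than C-6.
With this numbering: the carbonyl at C-4; chloro groups at C-8 and C-9; an ethyl group at C-5.
The substituents are ordered alphabetically, ignoring any di-/tri- multipliers.
The name is 8,9-dichloro-5-ethylnonan-4-one.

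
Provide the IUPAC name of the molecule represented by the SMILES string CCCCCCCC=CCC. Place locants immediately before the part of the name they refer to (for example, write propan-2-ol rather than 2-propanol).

The longest chain bearing the multiple bond is 11 carbons long (undecane).
The chain contains a C=C double bond, so the unsaturation ending is -ene.
Number the chain so that numbering from this end puts the double bond at C-3 rather than C-8.
That gives the double bond between C-3 and C-4.
Assembling the pieces gives undec-3-ene.

undec-3-ene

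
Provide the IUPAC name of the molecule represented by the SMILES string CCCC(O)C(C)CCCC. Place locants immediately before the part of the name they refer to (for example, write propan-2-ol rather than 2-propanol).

5-methylnonan-4-ol

The longest carbon chain that includes the –OH group has 9 carbons, so the parent hydride is nonane.
The principal characteristic group is an alcohol (–OH), named with the suffix -ol.
The numbering direction is chosen so that numbering from this end puts the hydroxyl group at C-4 rather than C-6.
This places the hydroxyl at C-4; a methyl group at C-5.
The name is 5-methylnonan-4-ol.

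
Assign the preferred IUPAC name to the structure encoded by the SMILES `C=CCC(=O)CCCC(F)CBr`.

The longest chain bearing the carbonyl and the multiple bond is 9 carbons long (nonane).
The principal characteristic group is a ketone (C=O on an internal carbon), named with the suffix -one.
A C=C double bond in the chain gives the infix -ene-.
Number the chain so that numbering from this end puts the carbonyl group at C-4 rather than C-6.
This places the carbonyl at C-4; the double bond between C-1 and C-2; a bromo group at C-9; a fluoro group at C-8.
The substituents are ordered alphabetically, ignoring any di-/tri- multipliers.
Putting it together: 9-bromo-8-fluoronon-1-en-4-one.

9-bromo-8-fluoronon-1-en-4-one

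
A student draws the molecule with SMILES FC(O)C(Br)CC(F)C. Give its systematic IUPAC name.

2-bromo-1,4-difluoropentan-1-ol

The longest chain bearing the –OH group is 5 carbons long (pentane).
An alcohol (–OH) is the principal characteristic group, giving the suffix -ol.
Number the chain so that numbering from this end puts the hydroxyl group at C-1 rather than C-5.
With this numbering: the hydroxyl at C-1; a bromo group at C-2; fluoro groups at C-1 and C-4.
The substituents are ordered alphabetically, ignoring any di-/tri- multipliers.
The name is 2-bromo-1,4-difluoropentan-1-ol.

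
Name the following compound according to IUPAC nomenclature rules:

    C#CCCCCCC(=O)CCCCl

Counting along the main chain through the carbonyl and the multiple bond gives 11 carbons: the parent is undecane.
The principal characteristic group is a ketone (C=O on an internal carbon), named with the suffix -one.
There is one C≡C triple bond, indicated by the ending -yne.
Number the chain so that numbering from this end puts the carbonyl group at C-4 rather than C-8.
With this numbering: the carbonyl at C-4; the triple bond between C-10 and C-11; a chloro group at C-1.
The name is 1-chloroundec-10-yn-4-one.

1-chloroundec-10-yn-4-one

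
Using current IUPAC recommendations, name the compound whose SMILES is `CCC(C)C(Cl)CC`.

The longest carbon chain is 6 atoms: the parent is hexane.
Number the chain so that the locant sets are identical either way, so the alphabetically earlier chloro substituent takes the lower locant (3 rather than 4).
That gives a chloro group at C-3; a methyl group at C-4.
Prefixes are listed alphabetically: chloro, methyl.
The name is 3-chloro-4-methylhexane.

3-chloro-4-methylhexane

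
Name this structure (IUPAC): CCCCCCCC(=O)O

octanoic acid

Counting along the main chain through the –COOH group gives 8 carbons: the parent is octane.
A carboxylic acid (terminal –COOH) is the principal characteristic group, giving the suffix -oic acid.
Choose the numbering such that the carboxylic acid carbon is C-1 by definition.
Putting it together: octanoic acid.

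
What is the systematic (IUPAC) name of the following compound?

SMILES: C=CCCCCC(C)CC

7-methylnon-1-ene

Counting along the main chain through the multiple bond gives 9 carbons: the parent is nonane.
There is one C=C double bond, indicated by the ending -ene.
Number the chain so that numbering from this end puts the double bond at C-1 rather than C-8.
That gives the double bond between C-1 and C-2; a methyl group at C-7.
Putting it together: 7-methylnon-1-ene.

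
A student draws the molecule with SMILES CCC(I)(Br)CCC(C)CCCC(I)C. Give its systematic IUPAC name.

9-bromo-2,9-diiodo-6-methylundecane

The parent chain contains 11 carbons (undecane).
The numbering direction is chosen so that the substituent locant set {2,6,9,9} is lower than {3,3,6,10} at the first point of difference.
That gives a bromo group at C-9; iodo groups at C-2 and C-9; a methyl group at C-6.
Prefixes are listed alphabetically: bromo, iodo, methyl.
Assembling the pieces gives 9-bromo-2,9-diiodo-6-methylundecane.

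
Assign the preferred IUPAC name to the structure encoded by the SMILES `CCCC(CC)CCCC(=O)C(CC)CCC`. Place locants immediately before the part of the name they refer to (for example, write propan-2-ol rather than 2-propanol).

Counting along the main chain through the carbonyl gives 12 carbons: the parent is dodecane.
A ketone (C=O on an internal carbon) is the principal characteristic group, giving the suffix -one.
Choose the numbering such that numbering from this end puts the carbonyl group at C-5 rather than C-8.
With this numbering: the carbonyl at C-5; ethyl groups at C-4 and C-9.
Putting it together: 4,9-diethyldodecan-5-one.

4,9-diethyldodecan-5-one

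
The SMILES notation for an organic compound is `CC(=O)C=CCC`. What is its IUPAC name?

hex-3-en-2-one

The longest carbon chain that includes the carbonyl and the multiple bond has 6 carbons, so the parent hydride is hexane.
The highest-priority functional group is a ketone (C=O on an internal carbon), so the name ends in -one.
A C=C double bond in the chain gives the infix -ene-.
Number the chain so that numbering from this end puts the carbonyl group at C-2 rather than C-5.
With this numbering: the carbonyl at C-2; the double bond between C-3 and C-4.
The name is hex-3-en-2-one.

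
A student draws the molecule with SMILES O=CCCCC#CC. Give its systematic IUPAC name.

The longest carbon chain that includes the –CHO group and the multiple bond has 7 carbons, so the parent hydride is heptane.
The highest-priority functional group is an aldehyde (terminal –CHO), so the name ends in -al.
The chain contains a C≡C triple bond, so the unsaturation ending is -yne.
The numbering direction is chosen so that the aldehyde carbon is C-1 by definition.
This places the triple bond between C-5 and C-6.
Assembling the pieces gives hept-5-ynal.

hept-5-ynal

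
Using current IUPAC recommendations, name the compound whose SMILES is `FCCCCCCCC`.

The longest continuous carbon chain has 8 atoms, so the parent hydride is octane.
The numbering direction is chosen so that the substituent locant set {1} is lower than {8} at the first point of difference.
That gives a fluoro group at C-1.
Assembling the pieces gives 1-fluorooctane.

1-fluorooctane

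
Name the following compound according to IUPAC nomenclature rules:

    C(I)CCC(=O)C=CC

7-iodohept-2-en-4-one

The longest carbon chain that includes the carbonyl and the multiple bond has 7 carbons, so the parent hydride is heptane.
The highest-priority functional group is a ketone (C=O on an internal carbon), so the name ends in -one.
The chain contains a C=C double bond, so the unsaturation ending is -ene.
Choose the numbering such that numbering from this end puts the double bond at C-2 rather than C-5.
With this numbering: the carbonyl at C-4; the double bond between C-2 and C-3; an iodo group at C-7.
Putting it together: 7-iodohept-2-en-4-one.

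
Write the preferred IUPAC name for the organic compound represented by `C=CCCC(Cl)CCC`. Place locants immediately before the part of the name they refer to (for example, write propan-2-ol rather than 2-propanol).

5-chlorooct-1-ene

The longest chain bearing the multiple bond is 8 carbons long (octane).
The chain contains a C=C double bond, so the unsaturation ending is -ene.
Number the chain so that numbering from this end puts the double bond at C-1 rather than C-7.
That gives the double bond between C-1 and C-2; a chloro group at C-5.
The name is 5-chlorooct-1-ene.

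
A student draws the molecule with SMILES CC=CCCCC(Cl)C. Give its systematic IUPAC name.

The longest chain bearing the multiple bond is 8 carbons long (octane).
A C=C double bond in the chain gives the infix -ene-.
Number the chain so that numbering from this end puts the double bond at C-2 rather than C-6.
That gives the double bond between C-2 and C-3; a chloro group at C-7.
Putting it together: 7-chlorooct-2-ene.

7-chlorooct-2-ene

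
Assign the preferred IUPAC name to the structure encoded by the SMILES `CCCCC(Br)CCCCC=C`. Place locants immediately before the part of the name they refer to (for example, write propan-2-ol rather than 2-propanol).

Counting along the main chain through the multiple bond gives 11 carbons: the parent is undecane.
The chain contains a C=C double bond, so the unsaturation ending is -ene.
The numbering direction is chosen so that numbering from this end puts the double bond at C-1 rather than C-10.
That gives the double bond between C-1 and C-2; a bromo group at C-7.
The name is 7-bromoundec-1-ene.

7-bromoundec-1-ene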